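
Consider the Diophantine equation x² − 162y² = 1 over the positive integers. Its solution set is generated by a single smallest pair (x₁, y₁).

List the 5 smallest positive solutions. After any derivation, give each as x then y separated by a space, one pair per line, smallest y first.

19601 1540
768398401 60371080
30122754096401 2366667076620
1180872205318713601 92778082677286160
46292552162781456490001 3637086394748304967700

[12; 1,2,1,2,12,2,1,2,1,24] for √162; ℓ=10 ⇒ convergent index 9
step 0: (12, 1)  from 12·(1,0) + (0,1)
step 1: (13, 1)  from 1·(12,1) + (1,0)
step 2: (38, 3)  from 2·(13,1) + (12,1)
step 3: (51, 4)  from 1·(38,3) + (13,1)
…
step 5: (1731, 136)  from 12·(140,11) + (51,4)
…
step 7: (5333, 419)  from 1·(3602,283) + (1731,136)
step 8: (14268, 1121)  from 2·(5333,419) + (3602,283)
step 9: (19601, 1540)  from 1·(14268,1121) + (5333,419)
→ (19601, 1540).  Check: 19601²=384199201, 162·1540²=384199200, difference 1.
n=2: (19601,1540)∘(19601,1540) = (19601·19601+162·1540·1540, 19601·1540+1540·19601) = (768398401,60371080)
n=3: (768398401,60371080)∘(19601,1540) = (19601·768398401+162·1540·60371080, 19601·60371080+1540·768398401) = (30122754096401,2366667076620)
n=4: (30122754096401,2366667076620)∘(19601,1540) = (19601·30122754096401+162·1540·2366667076620, 19601·2366667076620+1540·30122754096401) = (1180872205318713601,92778082677286160)
n=5: (1180872205318713601,92778082677286160)∘(19601,1540) = (19601·1180872205318713601+162·1540·92778082677286160, 19601·92778082677286160+1540·1180872205318713601) = (46292552162781456490001,3637086394748304967700)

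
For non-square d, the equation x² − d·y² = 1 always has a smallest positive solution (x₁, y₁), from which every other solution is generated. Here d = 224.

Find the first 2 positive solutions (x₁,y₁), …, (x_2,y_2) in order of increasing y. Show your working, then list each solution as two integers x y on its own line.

d=224: √d = [14; 1,28] (ℓ=2, even), read p_1/q_1
i=0: a=14 ⇒ p=14, q=1
i=1: a=1 ⇒ p=15, q=1
(x₁, y₁) = (15, 1);  15² − 224·1² = 1 ✓
(15+1√224)^2 = 449 + 30√224

15 1
449 30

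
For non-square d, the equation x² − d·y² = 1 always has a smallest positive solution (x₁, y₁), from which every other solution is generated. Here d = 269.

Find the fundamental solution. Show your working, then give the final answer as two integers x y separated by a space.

13449 820

d=269: √d = [16; 2,2,32] (ℓ=3, odd), read p_5/q_5
k=0  a_k=16  p_k/q_k = 16/1
k=1  a_k=2  p_k/q_k = 33/2
k=2  a_k=2  p_k/q_k = 82/5
k=3  a_k=32  p_k/q_k = 2657/162
k=4  a_k=2  p_k/q_k = 5396/329
k=5  a_k=2  p_k/q_k = 13449/820
(x₁, y₁) = (13449, 820);  13449² − 269·820² = 1 ✓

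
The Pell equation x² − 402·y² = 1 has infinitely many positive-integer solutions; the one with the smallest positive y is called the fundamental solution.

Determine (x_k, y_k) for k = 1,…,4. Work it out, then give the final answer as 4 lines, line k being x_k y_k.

401 20
321601 16040
257923601 12864060
206854406401 10316960080

[20; 20,40] for √402; ℓ=2 ⇒ convergent index 1
k=0  a_k=20  p_k/q_k = 20/1
k=1  a_k=20  p_k/q_k = 401/20
fundamental: x₁=401, y₁=20  (since 160801 − 402·400 = 1)
k=2:  x_2 = 401·401+402·20·20 = 321601,  y_2 = 401·20+20·401 = 16040
k=3:  x_3 = 401·321601+402·20·16040 = 257923601,  y_3 = 401·16040+20·321601 = 12864060
k=4:  x_4 = 401·257923601+402·20·12864060 = 206854406401,  y_4 = 401·12864060+20·257923601 = 10316960080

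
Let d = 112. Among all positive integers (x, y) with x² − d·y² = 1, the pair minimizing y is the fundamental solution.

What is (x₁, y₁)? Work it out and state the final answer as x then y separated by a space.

127 12

√112 → a₀=10, period (1,1,2,1,1,20); ℓ=6 even so k=5
a_0=10:  p_0=10·1+0=10,  q_0=10·0+1=1
a_1=1:  p_1=1·10+1=11,  q_1=1·1+0=1
…
a_4=1:  p_4=1·53+21=74,  q_4=1·5+2=7
a_5=1:  p_5=1·74+53=127,  q_5=1·7+5=12
→ (127, 12).  Check: 127²=16129, 112·12²=16128, difference 1.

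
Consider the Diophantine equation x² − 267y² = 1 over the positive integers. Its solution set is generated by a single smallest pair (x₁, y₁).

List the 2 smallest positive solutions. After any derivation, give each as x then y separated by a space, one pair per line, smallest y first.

2402 147
11539207 706188

√267 → a₀=16, period (2,1,15,1,2,32); ℓ=6 even so k=5
a_0=16:  p_0=16·1+0=16,  q_0=16·0+1=1
…
a_2=1:  p_2=1·33+16=49,  q_2=1·2+1=3
…
a_4=1:  p_4=1·768+49=817,  q_4=1·47+3=50
a_5=2:  p_5=2·817+768=2402,  q_5=2·50+47=147
(x₁, y₁) = (2402, 147);  2402² − 267·147² = 1 ✓
n=2: (2402,147)∘(2402,147) = (2402·2402+267·147·147, 2402·147+147·2402) = (11539207,706188)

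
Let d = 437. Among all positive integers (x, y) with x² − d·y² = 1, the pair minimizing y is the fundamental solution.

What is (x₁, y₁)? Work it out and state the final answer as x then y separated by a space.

4599 220

d=437: √d = [20; 1,9,2,9,1,40] (ℓ=6, even), read p_5/q_5
i=0: a=20 ⇒ p=20, q=1
i=1: a=1 ⇒ p=21, q=1
i=2: a=9 ⇒ p=209, q=10
i=3: a=2 ⇒ p=439, q=21
i=4: a=9 ⇒ p=4160, q=199
i=5: a=1 ⇒ p=4599, q=220
fundamental: x₁=4599, y₁=220  (since 21150801 − 437·48400 = 1)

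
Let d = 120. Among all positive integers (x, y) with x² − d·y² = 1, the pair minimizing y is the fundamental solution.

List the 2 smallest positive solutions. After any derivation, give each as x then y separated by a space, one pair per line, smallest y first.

11 1
241 22

[10; 1,20] for √120; ℓ=2 ⇒ convergent index 1
k=0  a_k=10  p_k/q_k = 10/1
k=1  a_k=1  p_k/q_k = 11/1
(x₁, y₁) = (11, 1);  11² − 120·1² = 1 ✓
k=2:  x_2 = 11·11+120·1·1 = 241,  y_2 = 11·1+1·11 = 22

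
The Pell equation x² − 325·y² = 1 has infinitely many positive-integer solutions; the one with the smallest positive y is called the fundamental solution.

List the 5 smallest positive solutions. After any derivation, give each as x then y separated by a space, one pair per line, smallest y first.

[18; 36] for √325; ℓ=1 ⇒ convergent index 1
k=0  a_k=18  p_k/q_k = 18/1
k=1  a_k=36  p_k/q_k = 649/36
(x₁, y₁) = (649, 36);  649² − 325·36² = 1 ✓
(x_2, y_2) = (649·649 + 325·36·36, 649·36 + 36·649) = (842401, 46728)
(x_3, y_3) = (649·842401 + 325·36·46728, 649·46728 + 36·842401) = (1093435849, 60652908)
(x_4, y_4) = (649·1093435849 + 325·36·60652908, 649·60652908 + 36·1093435849) = (1419278889601, 78727427856)
(x_5, y_5) = (649·1419278889601 + 325·36·78727427856, 649·78727427856 + 36·1419278889601) = (1842222905266249, 102188140704180)

649 36
842401 46728
1093435849 60652908
1419278889601 78727427856
1842222905266249 102188140704180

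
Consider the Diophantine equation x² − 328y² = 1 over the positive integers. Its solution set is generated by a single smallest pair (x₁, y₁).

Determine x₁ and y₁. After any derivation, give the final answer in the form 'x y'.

163 9

d=328: √d = [18; 9,36] (ℓ=2, even), read p_1/q_1
step 0: (18, 1)  from 18·(1,0) + (0,1)
step 1: (163, 9)  from 9·(18,1) + (1,0)
(x₁, y₁) = (163, 9);  163² − 328·9² = 1 ✓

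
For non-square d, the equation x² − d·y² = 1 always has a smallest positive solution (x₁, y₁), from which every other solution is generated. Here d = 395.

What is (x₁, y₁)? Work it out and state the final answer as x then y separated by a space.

159 8

d=395: √d = [19; 1,6,1,38] (ℓ=4, even), read p_3/q_3
a_0=19:  p_0=19·1+0=19,  q_0=19·0+1=1
…
a_2=6:  p_2=6·20+19=139,  q_2=6·1+1=7
a_3=1:  p_3=1·139+20=159,  q_3=1·7+1=8
(x₁, y₁) = (159, 8);  159² − 395·8² = 1 ✓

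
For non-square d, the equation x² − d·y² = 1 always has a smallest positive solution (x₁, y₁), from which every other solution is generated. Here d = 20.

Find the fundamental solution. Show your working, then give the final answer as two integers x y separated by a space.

9 2

d=20: √d = [4; 2,8] (ℓ=2, even), read p_1/q_1
a_0=4:  p_0=4·1+0=4,  q_0=4·0+1=1
a_1=2:  p_1=2·4+1=9,  q_1=2·1+0=2
→ (9, 2).  Check: 9²=81, 20·2²=80, difference 1.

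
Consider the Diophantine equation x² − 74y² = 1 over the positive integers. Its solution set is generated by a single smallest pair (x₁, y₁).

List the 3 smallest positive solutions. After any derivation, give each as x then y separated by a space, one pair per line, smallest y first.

3699 430
27365201 3181140
202447753299 23534073290

[8; 1,1,1,1,16] for √74; ℓ=5 ⇒ convergent index 9
i=0: a=8 ⇒ p=8, q=1
i=1: a=1 ⇒ p=9, q=1
…
i=3: a=1 ⇒ p=26, q=3
i=4: a=1 ⇒ p=43, q=5
i=5: a=16 ⇒ p=714, q=83
…
i=7: a=1 ⇒ p=1471, q=171
i=8: a=1 ⇒ p=2228, q=259
i=9: a=1 ⇒ p=3699, q=430
(x₁, y₁) = (3699, 430);  3699² − 74·430² = 1 ✓
n=2: (3699,430)∘(3699,430) = (3699·3699+74·430·430, 3699·430+430·3699) = (27365201,3181140)
n=3: (27365201,3181140)∘(3699,430) = (3699·27365201+74·430·3181140, 3699·3181140+430·27365201) = (202447753299,23534073290)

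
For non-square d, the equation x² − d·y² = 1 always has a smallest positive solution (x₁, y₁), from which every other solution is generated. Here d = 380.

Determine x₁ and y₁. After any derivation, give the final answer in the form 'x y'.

√380 = [19; 2,38, …], period ℓ=2 (even) → k=1
step 0: (19, 1)  from 19·(1,0) + (0,1)
step 1: (39, 2)  from 2·(19,1) + (1,0)
fundamental: x₁=39, y₁=2  (since 1521 − 380·4 = 1)

39 2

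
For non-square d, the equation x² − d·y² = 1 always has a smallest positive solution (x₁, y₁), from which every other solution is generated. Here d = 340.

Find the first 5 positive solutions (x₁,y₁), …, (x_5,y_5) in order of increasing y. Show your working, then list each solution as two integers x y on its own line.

285769 15498
163327842721 8857695924
93348068572789129 5062509812995614
53351968415791425367681 2893416733491029538408
30492677324331251603220874249 1653697613020933530509635890

√340 → a₀=18, period (2,3,1,1,1,…,3,2,36); ℓ=14 even so k=13
i=0: a=18 ⇒ p=18, q=1
i=1: a=2 ⇒ p=37, q=2
i=2: a=3 ⇒ p=129, q=7
i=3: a=1 ⇒ p=166, q=9
i=4: a=1 ⇒ p=295, q=16
i=5: a=1 ⇒ p=461, q=25
i=6: a=1 ⇒ p=756, q=41
…
i=8: a=1 ⇒ p=7265, q=394
…
i=10: a=1 ⇒ p=21039, q=1141
…
i=12: a=3 ⇒ p=125478, q=6805
i=13: a=2 ⇒ p=285769, q=15498
fundamental: x₁=285769, y₁=15498  (since 81663921361 − 340·240188004 = 1)
(x_2, y_2) = (285769·285769 + 340·15498·15498, 285769·15498 + 15498·285769) = (163327842721, 8857695924)
(x_3, y_3) = (285769·163327842721 + 340·15498·8857695924, 285769·8857695924 + 15498·163327842721) = (93348068572789129, 5062509812995614)
(x_4, y_4) = (285769·93348068572789129 + 340·15498·5062509812995614, 285769·5062509812995614 + 15498·93348068572789129) = (53351968415791425367681, 2893416733491029538408)
(x_5, y_5) = (285769·53351968415791425367681 + 340·15498·2893416733491029538408, 285769·2893416733491029538408 + 15498·53351968415791425367681) = (30492677324331251603220874249, 1653697613020933530509635890)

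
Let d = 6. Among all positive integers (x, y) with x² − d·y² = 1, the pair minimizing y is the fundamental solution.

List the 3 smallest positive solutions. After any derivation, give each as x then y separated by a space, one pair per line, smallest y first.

√6 = [2; 2,4, …], period ℓ=2 (even) → k=1
step 0: (2, 1)  from 2·(1,0) + (0,1)
step 1: (5, 2)  from 2·(2,1) + (1,0)
→ (5, 2).  Check: 5²=25, 6·2²=24, difference 1.
k=2:  x_2 = 5·5+6·2·2 = 49,  y_2 = 5·2+2·5 = 20
k=3:  x_3 = 5·49+6·2·20 = 485,  y_3 = 5·20+2·49 = 198

5 2
49 20
485 198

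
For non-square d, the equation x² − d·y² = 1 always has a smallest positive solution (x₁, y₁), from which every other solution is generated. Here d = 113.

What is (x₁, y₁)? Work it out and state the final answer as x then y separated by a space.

1204353 113296

√113 → a₀=10, period (1,1,1,2,2,1,1,1,20); ℓ=9 odd so k=17
a_0=10:  p_0=10·1+0=10,  q_0=10·0+1=1
a_1=1:  p_1=1·10+1=11,  q_1=1·1+0=1
…
a_7=1:  p_7=1·287+202=489,  q_7=1·27+19=46
…
a_11=1:  p_11=1·16785+16009=32794,  q_11=1·1579+1506=3085
…
a_16=1:  p_16=1·445435+313483=758918,  q_16=1·41903+29490=71393
a_17=1:  p_17=1·758918+445435=1204353,  q_17=1·71393+41903=113296
→ (1204353, 113296).  Check: 1204353²=1450466148609, 113·113296²=1450466148608, difference 1.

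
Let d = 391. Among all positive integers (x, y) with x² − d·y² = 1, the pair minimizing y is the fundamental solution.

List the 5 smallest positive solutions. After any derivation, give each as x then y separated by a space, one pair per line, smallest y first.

√391 = [19; 1,3,2,2,1,…,3,1,38, …], period ℓ=16 (even) → k=15
step 0: (19, 1)  from 19·(1,0) + (0,1)
step 1: (20, 1)  from 1·(19,1) + (1,0)
step 2: (79, 4)  from 3·(20,1) + (19,1)
step 3: (178, 9)  from 2·(79,4) + (20,1)
…
step 5: (613, 31)  from 1·(435,22) + (178,9)
step 6: (1048, 53)  from 1·(613,31) + (435,22)
…
step 8: (52519, 2656)  from 19·(2709,137) + (1048,53)
…
step 10: (160266, 8105)  from 1·(107747,5449) + (52519,2656)
step 11: (268013, 13554)  from 1·(160266,8105) + (107747,5449)
step 12: (696292, 35213)  from 2·(268013,13554) + (160266,8105)
…
step 14: (5678083, 287153)  from 3·(1660597,83980) + (696292,35213)
step 15: (7338680, 371133)  from 1·(5678083,287153) + (1660597,83980)
(x₁, y₁) = (7338680, 371133);  7338680² − 391·371133² = 1 ✓
n=2: (7338680,371133)∘(7338680,371133) = (7338680·7338680+391·371133·371133, 7338680·371133+371133·7338680) = (107712448284799,5447252648880)
n=3: (107712448284799,5447252648880)∘(7338680,371133) = (7338680·107712448284799+391·371133·5447252648880, 7338680·5447252648880+371133·107712448284799) = (1580934379957370111960,79951288138564985667)
n=4: (1580934379957370111960,79951288138564985667)∘(7338680,371133) = (7338680·1580934379957370111960+391·371133·79951288138564985667, 7338680·79951288138564985667+371133·1580934379957370111960) = (23203943031010998074028940801,1173473838473442730776750240)
n=5: (23203943031010998074028940801,1173473838473442730776750240)∘(7338680,371133) = (7338680·23203943031010998074028940801+391·371133·1173473838473442730776750240, 7338680·1173473838473442730776750240+371133·23203943031010998074028940801) = (340572625285638001757449457184853400,17223497977856489447705304337580733)

7338680 371133
107712448284799 5447252648880
1580934379957370111960 79951288138564985667
23203943031010998074028940801 1173473838473442730776750240
340572625285638001757449457184853400 17223497977856489447705304337580733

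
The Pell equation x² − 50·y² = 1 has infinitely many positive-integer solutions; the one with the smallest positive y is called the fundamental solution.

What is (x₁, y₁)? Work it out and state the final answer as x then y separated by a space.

[7; 14] for √50; ℓ=1 ⇒ convergent index 1
a_0=7:  p_0=7·1+0=7,  q_0=7·0+1=1
a_1=14:  p_1=14·7+1=99,  q_1=14·1+0=14
(x₁, y₁) = (99, 14);  99² − 50·14² = 1 ✓

99 14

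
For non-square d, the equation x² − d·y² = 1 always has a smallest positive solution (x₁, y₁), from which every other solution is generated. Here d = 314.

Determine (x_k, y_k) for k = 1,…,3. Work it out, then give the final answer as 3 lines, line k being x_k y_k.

[17; 1,2,1,1,2,1,34] for √314; ℓ=7 ⇒ convergent index 13
a_0=17:  p_0=17·1+0=17,  q_0=17·0+1=1
…
a_3=1:  p_3=1·53+18=71,  q_3=1·3+1=4
…
a_6=1:  p_6=1·319+124=443,  q_6=1·18+7=25
a_7=34:  p_7=34·443+319=15381,  q_7=34·25+18=868
a_8=1:  p_8=1·15381+443=15824,  q_8=1·868+25=893
a_9=2:  p_9=2·15824+15381=47029,  q_9=2·893+868=2654
a_10=1:  p_10=1·47029+15824=62853,  q_10=1·2654+893=3547
a_11=1:  p_11=1·62853+47029=109882,  q_11=1·3547+2654=6201
a_12=2:  p_12=2·109882+62853=282617,  q_12=2·6201+3547=15949
a_13=1:  p_13=1·282617+109882=392499,  q_13=1·15949+6201=22150
→ (392499, 22150).  Check: 392499²=154055465001, 314·22150²=154055465000, difference 1.
n=2: (392499,22150)∘(392499,22150) = (392499·392499+314·22150·22150, 392499·22150+22150·392499) = (308110930001,17387705700)
n=3: (308110930001,17387705700)∘(392499,22150) = (392499·308110930001+314·22150·17387705700, 392499·17387705700+22150·308110930001) = (241866463828532499,13649314199066450)

392499 22150
308110930001 17387705700
241866463828532499 13649314199066450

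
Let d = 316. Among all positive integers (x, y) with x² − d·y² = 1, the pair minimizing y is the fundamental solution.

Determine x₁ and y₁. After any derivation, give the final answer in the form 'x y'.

√316 → a₀=17, period (1,3,2,8,2,3,1,34); ℓ=8 even so k=7
i=0: a=17 ⇒ p=17, q=1
…
i=6: a=3 ⇒ p=9937, q=559
i=7: a=1 ⇒ p=12799, q=720
→ (12799, 720).  Check: 12799²=163814401, 316·720²=163814400, difference 1.

12799 720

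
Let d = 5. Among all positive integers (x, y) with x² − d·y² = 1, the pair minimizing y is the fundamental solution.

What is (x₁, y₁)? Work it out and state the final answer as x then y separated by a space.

√5 = [2; 4, …], period ℓ=1 (odd) → k=1
a_0=2:  p_0=2·1+0=2,  q_0=2·0+1=1
a_1=4:  p_1=4·2+1=9,  q_1=4·1+0=4
(x₁, y₁) = (9, 4);  9² − 5·4² = 1 ✓

9 4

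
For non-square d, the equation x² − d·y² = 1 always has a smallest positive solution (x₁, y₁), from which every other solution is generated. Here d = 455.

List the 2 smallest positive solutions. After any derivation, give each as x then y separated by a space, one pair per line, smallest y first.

[21; 3,42] for √455; ℓ=2 ⇒ convergent index 1
k=0  a_k=21  p_k/q_k = 21/1
k=1  a_k=3  p_k/q_k = 64/3
(x₁, y₁) = (64, 3);  64² − 455·3² = 1 ✓
n=2: (64,3)∘(64,3) = (64·64+455·3·3, 64·3+3·64) = (8191,384)

64 3
8191 384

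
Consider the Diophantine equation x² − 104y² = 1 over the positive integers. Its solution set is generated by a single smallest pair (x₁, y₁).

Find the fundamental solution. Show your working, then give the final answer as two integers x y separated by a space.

[10; 5,20] for √104; ℓ=2 ⇒ convergent index 1
k=0  a_k=10  p_k/q_k = 10/1
k=1  a_k=5  p_k/q_k = 51/5
(x₁, y₁) = (51, 5);  51² − 104·5² = 1 ✓

51 5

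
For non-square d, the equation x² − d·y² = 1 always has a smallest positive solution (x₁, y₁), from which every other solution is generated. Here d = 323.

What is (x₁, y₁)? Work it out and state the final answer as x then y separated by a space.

18 1

d=323: √d = [17; 1,34] (ℓ=2, even), read p_1/q_1
a_0=17:  p_0=17·1+0=17,  q_0=17·0+1=1
a_1=1:  p_1=1·17+1=18,  q_1=1·1+0=1
(x₁, y₁) = (18, 1);  18² − 323·1² = 1 ✓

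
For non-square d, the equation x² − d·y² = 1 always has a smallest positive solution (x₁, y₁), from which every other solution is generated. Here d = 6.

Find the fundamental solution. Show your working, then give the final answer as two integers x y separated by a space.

[2; 2,4] for √6; ℓ=2 ⇒ convergent index 1
i=0: a=2 ⇒ p=2, q=1
i=1: a=2 ⇒ p=5, q=2
fundamental: x₁=5, y₁=2  (since 25 − 6·4 = 1)

5 2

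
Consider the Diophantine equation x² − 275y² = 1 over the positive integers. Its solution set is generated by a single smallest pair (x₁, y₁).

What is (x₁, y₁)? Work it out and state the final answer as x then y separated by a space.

199 12

d=275: √d = [16; 1,1,2,1,1,32] (ℓ=6, even), read p_5/q_5
k=0  a_k=16  p_k/q_k = 16/1
…
k=2  a_k=1  p_k/q_k = 33/2
…
k=4  a_k=1  p_k/q_k = 116/7
k=5  a_k=1  p_k/q_k = 199/12
→ (199, 12).  Check: 199²=39601, 275·12²=39600, difference 1.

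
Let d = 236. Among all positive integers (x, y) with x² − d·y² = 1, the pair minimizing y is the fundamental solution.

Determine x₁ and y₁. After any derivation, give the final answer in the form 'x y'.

561799 36570

√236 = [15; 2,1,3,5,1,6,1,5,3,1,2,30, …], period ℓ=12 (even) → k=11
a_0=15:  p_0=15·1+0=15,  q_0=15·0+1=1
a_1=2:  p_1=2·15+1=31,  q_1=2·1+0=2
a_2=1:  p_2=1·31+15=46,  q_2=1·2+1=3
a_3=3:  p_3=3·46+31=169,  q_3=3·3+2=11
a_4=5:  p_4=5·169+46=891,  q_4=5·11+3=58
a_5=1:  p_5=1·891+169=1060,  q_5=1·58+11=69
a_6=6:  p_6=6·1060+891=7251,  q_6=6·69+58=472
a_7=1:  p_7=1·7251+1060=8311,  q_7=1·472+69=541
a_8=5:  p_8=5·8311+7251=48806,  q_8=5·541+472=3177
a_9=3:  p_9=3·48806+8311=154729,  q_9=3·3177+541=10072
a_10=1:  p_10=1·154729+48806=203535,  q_10=1·10072+3177=13249
a_11=2:  p_11=2·203535+154729=561799,  q_11=2·13249+10072=36570
→ (561799, 36570).  Check: 561799²=315618116401, 236·36570²=315618116400, difference 1.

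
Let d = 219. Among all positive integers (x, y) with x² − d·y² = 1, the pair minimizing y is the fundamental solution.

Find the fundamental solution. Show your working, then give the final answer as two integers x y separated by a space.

74 5

[14; 1,3,1,28] for √219; ℓ=4 ⇒ convergent index 3
k=0  a_k=14  p_k/q_k = 14/1
k=1  a_k=1  p_k/q_k = 15/1
k=2  a_k=3  p_k/q_k = 59/4
k=3  a_k=1  p_k/q_k = 74/5
(x₁, y₁) = (74, 5);  74² − 219·5² = 1 ✓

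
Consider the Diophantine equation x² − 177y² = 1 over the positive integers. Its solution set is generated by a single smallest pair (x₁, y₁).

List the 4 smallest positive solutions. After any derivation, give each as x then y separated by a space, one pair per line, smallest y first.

d=177: √d = [13; 3,3,2,8,2,3,3,26] (ℓ=8, even), read p_7/q_7
i=0: a=13 ⇒ p=13, q=1
…
i=3: a=2 ⇒ p=306, q=23
i=4: a=8 ⇒ p=2581, q=194
…
i=6: a=3 ⇒ p=18985, q=1427
i=7: a=3 ⇒ p=62423, q=4692
→ (62423, 4692).  Check: 62423²=3896630929, 177·4692²=3896630928, difference 1.
k=2:  x_2 = 62423·62423+177·4692·4692 = 7793261857,  y_2 = 62423·4692+4692·62423 = 585777432
k=3:  x_3 = 62423·7793261857+177·4692·585777432 = 972957569736599,  y_3 = 62423·585777432+4692·7793261857 = 73131969270780
k=4:  x_4 = 62423·972957569736599+177·4692·73131969270780 = 121469860743542176897,  y_4 = 62423·73131969270780+4692·972957569736599 = 9130233834994022448

62423 4692
7793261857 585777432
972957569736599 73131969270780
121469860743542176897 9130233834994022448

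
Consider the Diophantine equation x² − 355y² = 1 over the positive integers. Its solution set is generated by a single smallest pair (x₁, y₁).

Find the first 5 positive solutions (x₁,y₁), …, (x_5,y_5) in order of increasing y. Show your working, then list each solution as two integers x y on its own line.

954809 50676
1823320452961 96771801768
3481845556741524089 184797174548553948
6648994948371812427335041 352892010866963721270096
12697040435316401858305944800249 673888936007564730309809629380

√355 → a₀=18, period (1,5,3,3,1,6,1,3,3,5,1,36); ℓ=12 even so k=11
i=0: a=18 ⇒ p=18, q=1
…
i=4: a=3 ⇒ p=1187, q=63
i=5: a=1 ⇒ p=1545, q=82
i=6: a=6 ⇒ p=10457, q=555
i=7: a=1 ⇒ p=12002, q=637
i=8: a=3 ⇒ p=46463, q=2466
…
i=10: a=5 ⇒ p=803418, q=42641
i=11: a=1 ⇒ p=954809, q=50676
(x₁, y₁) = (954809, 50676);  954809² − 355·50676² = 1 ✓
(954809+50676√355)^2 = 1823320452961 + 96771801768√355
(954809+50676√355)^3 = 3481845556741524089 + 184797174548553948√355
(954809+50676√355)^4 = 6648994948371812427335041 + 352892010866963721270096√355
(954809+50676√355)^5 = 12697040435316401858305944800249 + 673888936007564730309809629380√355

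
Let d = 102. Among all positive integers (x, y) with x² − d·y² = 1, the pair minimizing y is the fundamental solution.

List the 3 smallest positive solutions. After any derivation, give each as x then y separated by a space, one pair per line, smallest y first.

√102 → a₀=10, period (10,20); ℓ=2 even so k=1
i=0: a=10 ⇒ p=10, q=1
i=1: a=10 ⇒ p=101, q=10
→ (101, 10).  Check: 101²=10201, 102·10²=10200, difference 1.
(x_2, y_2) = (101·101 + 102·10·10, 101·10 + 10·101) = (20401, 2020)
(x_3, y_3) = (101·20401 + 102·10·2020, 101·2020 + 10·20401) = (4120901, 408030)

101 10
20401 2020
4120901 408030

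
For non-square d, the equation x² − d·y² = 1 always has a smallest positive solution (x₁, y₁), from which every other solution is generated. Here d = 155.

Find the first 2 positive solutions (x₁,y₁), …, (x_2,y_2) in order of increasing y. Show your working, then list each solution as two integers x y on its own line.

[12; 2,4,2,24] for √155; ℓ=4 ⇒ convergent index 3
step 0: (12, 1)  from 12·(1,0) + (0,1)
step 1: (25, 2)  from 2·(12,1) + (1,0)
step 2: (112, 9)  from 4·(25,2) + (12,1)
step 3: (249, 20)  from 2·(112,9) + (25,2)
(x₁, y₁) = (249, 20);  249² − 155·20² = 1 ✓
(x_2, y_2) = (249·249 + 155·20·20, 249·20 + 20·249) = (124001, 9960)

249 20
124001 9960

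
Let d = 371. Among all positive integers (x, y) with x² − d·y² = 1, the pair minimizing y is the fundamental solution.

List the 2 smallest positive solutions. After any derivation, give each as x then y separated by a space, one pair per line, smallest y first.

1695 88
5746049 298320

d=371: √d = [19; 3,1,4,1,3,38] (ℓ=6, even), read p_5/q_5
a_0=19:  p_0=19·1+0=19,  q_0=19·0+1=1
a_1=3:  p_1=3·19+1=58,  q_1=3·1+0=3
a_2=1:  p_2=1·58+19=77,  q_2=1·3+1=4
a_3=4:  p_3=4·77+58=366,  q_3=4·4+3=19
a_4=1:  p_4=1·366+77=443,  q_4=1·19+4=23
a_5=3:  p_5=3·443+366=1695,  q_5=3·23+19=88
fundamental: x₁=1695, y₁=88  (since 2873025 − 371·7744 = 1)
(x_2, y_2) = (1695·1695 + 371·88·88, 1695·88 + 88·1695) = (5746049, 298320)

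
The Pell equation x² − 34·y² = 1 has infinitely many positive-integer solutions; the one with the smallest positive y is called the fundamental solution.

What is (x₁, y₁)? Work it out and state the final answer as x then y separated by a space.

35 6

d=34: √d = [5; 1,4,1,10] (ℓ=4, even), read p_3/q_3
k=0  a_k=5  p_k/q_k = 5/1
k=1  a_k=1  p_k/q_k = 6/1
k=2  a_k=4  p_k/q_k = 29/5
k=3  a_k=1  p_k/q_k = 35/6
→ (35, 6).  Check: 35²=1225, 34·6²=1224, difference 1.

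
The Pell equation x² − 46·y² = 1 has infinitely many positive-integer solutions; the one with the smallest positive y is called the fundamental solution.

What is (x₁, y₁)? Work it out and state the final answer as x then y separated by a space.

24335 3588

[6; 1,3,1,1,2,6,2,1,1,3,1,12] for √46; ℓ=12 ⇒ convergent index 11
i=0: a=6 ⇒ p=6, q=1
i=1: a=1 ⇒ p=7, q=1
i=2: a=3 ⇒ p=27, q=4
…
i=4: a=1 ⇒ p=61, q=9
i=5: a=2 ⇒ p=156, q=23
i=6: a=6 ⇒ p=997, q=147
i=7: a=2 ⇒ p=2150, q=317
i=8: a=1 ⇒ p=3147, q=464
…
i=10: a=3 ⇒ p=19038, q=2807
i=11: a=1 ⇒ p=24335, q=3588
fundamental: x₁=24335, y₁=3588  (since 592192225 − 46·12873744 = 1)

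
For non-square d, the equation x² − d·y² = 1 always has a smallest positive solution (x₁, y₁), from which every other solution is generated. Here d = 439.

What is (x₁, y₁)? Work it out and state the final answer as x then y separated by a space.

d=439: √d = [20; 1,19,1,40] (ℓ=4, even), read p_3/q_3
step 0: (20, 1)  from 20·(1,0) + (0,1)
…
step 2: (419, 20)  from 19·(21,1) + (20,1)
step 3: (440, 21)  from 1·(419,20) + (21,1)
(x₁, y₁) = (440, 21);  440² − 439·21² = 1 ✓

440 21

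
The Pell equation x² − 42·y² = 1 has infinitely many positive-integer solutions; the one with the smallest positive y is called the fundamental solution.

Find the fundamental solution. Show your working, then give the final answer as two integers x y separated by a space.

√42 = [6; 2,12, …], period ℓ=2 (even) → k=1
a_0=6:  p_0=6·1+0=6,  q_0=6·0+1=1
a_1=2:  p_1=2·6+1=13,  q_1=2·1+0=2
fundamental: x₁=13, y₁=2  (since 169 − 42·4 = 1)

13 2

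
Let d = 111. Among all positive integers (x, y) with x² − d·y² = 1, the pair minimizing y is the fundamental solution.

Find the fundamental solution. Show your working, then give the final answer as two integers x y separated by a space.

[10; 1,1,6,1,1,20] for √111; ℓ=6 ⇒ convergent index 5
i=0: a=10 ⇒ p=10, q=1
…
i=2: a=1 ⇒ p=21, q=2
i=3: a=6 ⇒ p=137, q=13
i=4: a=1 ⇒ p=158, q=15
i=5: a=1 ⇒ p=295, q=28
→ (295, 28).  Check: 295²=87025, 111·28²=87024, difference 1.

295 28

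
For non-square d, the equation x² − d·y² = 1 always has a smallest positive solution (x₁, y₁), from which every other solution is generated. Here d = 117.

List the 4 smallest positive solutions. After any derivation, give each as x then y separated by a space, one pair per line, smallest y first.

649 60
842401 77880
1093435849 101088180
1419278889601 131212379760

[10; 1,4,2,4,1,20] for √117; ℓ=6 ⇒ convergent index 5
k=0  a_k=10  p_k/q_k = 10/1
k=1  a_k=1  p_k/q_k = 11/1
…
k=4  a_k=4  p_k/q_k = 530/49
k=5  a_k=1  p_k/q_k = 649/60
→ (649, 60).  Check: 649²=421201, 117·60²=421200, difference 1.
(x_2, y_2) = (649·649 + 117·60·60, 649·60 + 60·649) = (842401, 77880)
(x_3, y_3) = (649·842401 + 117·60·77880, 649·77880 + 60·842401) = (1093435849, 101088180)
(x_4, y_4) = (649·1093435849 + 117·60·101088180, 649·101088180 + 60·1093435849) = (1419278889601, 131212379760)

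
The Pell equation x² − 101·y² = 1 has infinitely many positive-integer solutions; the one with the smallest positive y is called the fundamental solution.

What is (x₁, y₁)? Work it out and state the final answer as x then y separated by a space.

√101 = [10; 20, …], period ℓ=1 (odd) → k=1
a_0=10:  p_0=10·1+0=10,  q_0=10·0+1=1
a_1=20:  p_1=20·10+1=201,  q_1=20·1+0=20
fundamental: x₁=201, y₁=20  (since 40401 − 101·400 = 1)

201 20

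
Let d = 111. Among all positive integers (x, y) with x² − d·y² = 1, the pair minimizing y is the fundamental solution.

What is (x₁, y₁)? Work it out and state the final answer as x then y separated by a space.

√111 → a₀=10, period (1,1,6,1,1,20); ℓ=6 even so k=5
a_0=10:  p_0=10·1+0=10,  q_0=10·0+1=1
a_1=1:  p_1=1·10+1=11,  q_1=1·1+0=1
a_2=1:  p_2=1·11+10=21,  q_2=1·1+1=2
…
a_4=1:  p_4=1·137+21=158,  q_4=1·13+2=15
a_5=1:  p_5=1·158+137=295,  q_5=1·15+13=28
→ (295, 28).  Check: 295²=87025, 111·28²=87024, difference 1.

295 28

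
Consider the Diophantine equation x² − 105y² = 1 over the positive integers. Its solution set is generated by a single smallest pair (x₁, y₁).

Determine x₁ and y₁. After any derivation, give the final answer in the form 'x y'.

√105 → a₀=10, period (4,20); ℓ=2 even so k=1
k=0  a_k=10  p_k/q_k = 10/1
k=1  a_k=4  p_k/q_k = 41/4
→ (41, 4).  Check: 41²=1681, 105·4²=1680, difference 1.

41 4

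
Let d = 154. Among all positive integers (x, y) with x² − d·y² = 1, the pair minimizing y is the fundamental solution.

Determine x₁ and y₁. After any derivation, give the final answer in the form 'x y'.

d=154: √d = [12; 2,2,3,1,2,1,3,2,2,24] (ℓ=10, even), read p_9/q_9
step 0: (12, 1)  from 12·(1,0) + (0,1)
…
step 2: (62, 5)  from 2·(25,2) + (12,1)
step 3: (211, 17)  from 3·(62,5) + (25,2)
step 4: (273, 22)  from 1·(211,17) + (62,5)
…
step 7: (3847, 310)  from 3·(1030,83) + (757,61)
step 8: (8724, 703)  from 2·(3847,310) + (1030,83)
step 9: (21295, 1716)  from 2·(8724,703) + (3847,310)
(x₁, y₁) = (21295, 1716);  21295² − 154·1716² = 1 ✓

21295 1716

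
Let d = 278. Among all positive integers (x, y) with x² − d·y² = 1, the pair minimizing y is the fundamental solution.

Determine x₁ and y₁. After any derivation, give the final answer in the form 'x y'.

2501 150

√278 = [16; 1,2,16,2,1,32, …], period ℓ=6 (even) → k=5
step 0: (16, 1)  from 16·(1,0) + (0,1)
step 1: (17, 1)  from 1·(16,1) + (1,0)
step 2: (50, 3)  from 2·(17,1) + (16,1)
step 3: (817, 49)  from 16·(50,3) + (17,1)
step 4: (1684, 101)  from 2·(817,49) + (50,3)
step 5: (2501, 150)  from 1·(1684,101) + (817,49)
→ (2501, 150).  Check: 2501²=6255001, 278·150²=6255000, difference 1.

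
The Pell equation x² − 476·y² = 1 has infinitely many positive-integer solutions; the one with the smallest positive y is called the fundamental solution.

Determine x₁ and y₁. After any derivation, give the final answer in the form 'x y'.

28799 1320

d=476: √d = [21; 1,4,2,10,2,4,1,42] (ℓ=8, even), read p_7/q_7
a_0=21:  p_0=21·1+0=21,  q_0=21·0+1=1
…
a_2=4:  p_2=4·22+21=109,  q_2=4·1+1=5
a_3=2:  p_3=2·109+22=240,  q_3=2·5+1=11
…
a_5=2:  p_5=2·2509+240=5258,  q_5=2·115+11=241
a_6=4:  p_6=4·5258+2509=23541,  q_6=4·241+115=1079
a_7=1:  p_7=1·23541+5258=28799,  q_7=1·1079+241=1320
→ (28799, 1320).  Check: 28799²=829382401, 476·1320²=829382400, difference 1.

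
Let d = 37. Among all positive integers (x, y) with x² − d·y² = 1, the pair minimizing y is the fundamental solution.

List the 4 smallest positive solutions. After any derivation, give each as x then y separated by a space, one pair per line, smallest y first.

√37 = [6; 12, …], period ℓ=1 (odd) → k=1
k=0  a_k=6  p_k/q_k = 6/1
k=1  a_k=12  p_k/q_k = 73/12
fundamental: x₁=73, y₁=12  (since 5329 − 37·144 = 1)
(73+12√37)^2 = 10657 + 1752√37
(73+12√37)^3 = 1555849 + 255780√37
(73+12√37)^4 = 227143297 + 37342128√37

73 12
10657 1752
1555849 255780
227143297 37342128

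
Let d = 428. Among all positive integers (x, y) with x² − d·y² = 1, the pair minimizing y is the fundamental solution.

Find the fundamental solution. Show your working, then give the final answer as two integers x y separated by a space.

√428 = [20; 1,2,4,1,5,10,5,1,4,2,1,40, …], period ℓ=12 (even) → k=11
step 0: (20, 1)  from 20·(1,0) + (0,1)
step 1: (21, 1)  from 1·(20,1) + (1,0)
step 2: (62, 3)  from 2·(21,1) + (20,1)
step 3: (269, 13)  from 4·(62,3) + (21,1)
step 4: (331, 16)  from 1·(269,13) + (62,3)
step 5: (1924, 93)  from 5·(331,16) + (269,13)
…
step 7: (99779, 4823)  from 5·(19571,946) + (1924,93)
step 8: (119350, 5769)  from 1·(99779,4823) + (19571,946)
step 9: (577179, 27899)  from 4·(119350,5769) + (99779,4823)
step 10: (1273708, 61567)  from 2·(577179,27899) + (119350,5769)
step 11: (1850887, 89466)  from 1·(1273708,61567) + (577179,27899)
fundamental: x₁=1850887, y₁=89466  (since 3425782686769 − 428·8004165156 = 1)

1850887 89466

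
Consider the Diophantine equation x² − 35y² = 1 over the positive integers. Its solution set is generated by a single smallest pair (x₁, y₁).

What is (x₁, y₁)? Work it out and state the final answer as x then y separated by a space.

6 1

[5; 1,10] for √35; ℓ=2 ⇒ convergent index 1
step 0: (5, 1)  from 5·(1,0) + (0,1)
step 1: (6, 1)  from 1·(5,1) + (1,0)
fundamental: x₁=6, y₁=1  (since 36 − 35·1 = 1)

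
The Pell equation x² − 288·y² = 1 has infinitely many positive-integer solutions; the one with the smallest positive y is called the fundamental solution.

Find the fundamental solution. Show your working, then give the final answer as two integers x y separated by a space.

17 1

d=288: √d = [16; 1,32] (ℓ=2, even), read p_1/q_1
i=0: a=16 ⇒ p=16, q=1
i=1: a=1 ⇒ p=17, q=1
(x₁, y₁) = (17, 1);  17² − 288·1² = 1 ✓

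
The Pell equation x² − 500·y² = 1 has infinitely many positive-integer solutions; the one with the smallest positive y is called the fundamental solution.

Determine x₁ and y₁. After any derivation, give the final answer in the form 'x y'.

930249 41602

√500 = [22; 2,1,3,2,1,…,1,2,44, …], period ℓ=14 (even) → k=13
step 0: (22, 1)  from 22·(1,0) + (0,1)
…
step 2: (67, 3)  from 1·(45,2) + (22,1)
step 3: (246, 11)  from 3·(67,3) + (45,2)
…
step 6: (1364, 61)  from 1·(805,36) + (559,25)
…
step 12: (335522, 15005)  from 1·(259205,11592) + (76317,3413)
step 13: (930249, 41602)  from 2·(335522,15005) + (259205,11592)
(x₁, y₁) = (930249, 41602);  930249² − 500·41602² = 1 ✓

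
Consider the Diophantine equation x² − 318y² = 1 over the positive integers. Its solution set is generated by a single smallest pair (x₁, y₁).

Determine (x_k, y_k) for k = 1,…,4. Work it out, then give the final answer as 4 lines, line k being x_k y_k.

√318 → a₀=17, period (1,4,1,34); ℓ=4 even so k=3
k=0  a_k=17  p_k/q_k = 17/1
…
k=2  a_k=4  p_k/q_k = 89/5
k=3  a_k=1  p_k/q_k = 107/6
(x₁, y₁) = (107, 6);  107² − 318·6² = 1 ✓
k=2:  x_2 = 107·107+318·6·6 = 22897,  y_2 = 107·6+6·107 = 1284
k=3:  x_3 = 107·22897+318·6·1284 = 4899851,  y_3 = 107·1284+6·22897 = 274770
k=4:  x_4 = 107·4899851+318·6·274770 = 1048545217,  y_4 = 107·274770+6·4899851 = 58799496

107 6
22897 1284
4899851 274770
1048545217 58799496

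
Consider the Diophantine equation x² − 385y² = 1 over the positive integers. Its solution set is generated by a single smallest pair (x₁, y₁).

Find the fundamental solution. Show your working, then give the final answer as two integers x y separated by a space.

95831 4884

√385 = [19; 1,1,1,1,1,…,1,1,38, …], period ℓ=16 (even) → k=15
k=0  a_k=19  p_k/q_k = 19/1
k=1  a_k=1  p_k/q_k = 20/1
…
k=4  a_k=1  p_k/q_k = 98/5
k=5  a_k=1  p_k/q_k = 157/8
k=6  a_k=3  p_k/q_k = 569/29
k=7  a_k=1  p_k/q_k = 726/37
…
k=9  a_k=1  p_k/q_k = 2747/140
k=10  a_k=3  p_k/q_k = 10262/523
…
k=14  a_k=1  p_k/q_k = 59551/3035
k=15  a_k=1  p_k/q_k = 95831/4884
(x₁, y₁) = (95831, 4884);  95831² − 385·4884² = 1 ✓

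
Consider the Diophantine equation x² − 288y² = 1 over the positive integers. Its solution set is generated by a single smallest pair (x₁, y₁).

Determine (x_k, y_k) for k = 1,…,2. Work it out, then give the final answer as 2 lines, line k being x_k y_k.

[16; 1,32] for √288; ℓ=2 ⇒ convergent index 1
i=0: a=16 ⇒ p=16, q=1
i=1: a=1 ⇒ p=17, q=1
fundamental: x₁=17, y₁=1  (since 289 − 288·1 = 1)
(17+1√288)^2 = 577 + 34√288

17 1
577 34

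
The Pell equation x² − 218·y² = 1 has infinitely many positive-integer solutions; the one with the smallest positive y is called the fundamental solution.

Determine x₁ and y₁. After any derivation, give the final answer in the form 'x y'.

d=218: √d = [14; 1,3,3,1,28] (ℓ=5, odd), read p_9/q_9
k=0  a_k=14  p_k/q_k = 14/1
k=1  a_k=1  p_k/q_k = 15/1
k=2  a_k=3  p_k/q_k = 59/4
…
k=6  a_k=1  p_k/q_k = 7471/506
…
k=8  a_k=3  p_k/q_k = 96370/6527
k=9  a_k=1  p_k/q_k = 126003/8534
(x₁, y₁) = (126003, 8534);  126003² − 218·8534² = 1 ✓

126003 8534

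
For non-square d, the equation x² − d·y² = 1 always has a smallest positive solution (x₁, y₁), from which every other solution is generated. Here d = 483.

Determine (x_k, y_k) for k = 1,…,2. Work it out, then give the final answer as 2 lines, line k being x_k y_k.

√483 → a₀=21, period (1,42); ℓ=2 even so k=1
a_0=21:  p_0=21·1+0=21,  q_0=21·0+1=1
a_1=1:  p_1=1·21+1=22,  q_1=1·1+0=1
→ (22, 1).  Check: 22²=484, 483·1²=483, difference 1.
(x_2, y_2) = (22·22 + 483·1·1, 22·1 + 1·22) = (967, 44)

22 1
967 44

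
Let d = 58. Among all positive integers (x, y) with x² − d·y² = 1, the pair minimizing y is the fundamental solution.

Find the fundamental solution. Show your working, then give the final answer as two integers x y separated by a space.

19603 2574

√58 = [7; 1,1,1,1,1,1,14, …], period ℓ=7 (odd) → k=13
a_0=7:  p_0=7·1+0=7,  q_0=7·0+1=1
a_1=1:  p_1=1·7+1=8,  q_1=1·1+0=1
a_2=1:  p_2=1·8+7=15,  q_2=1·1+1=2
…
a_4=1:  p_4=1·23+15=38,  q_4=1·3+2=5
…
a_12=1:  p_12=1·7532+4539=12071,  q_12=1·989+596=1585
a_13=1:  p_13=1·12071+7532=19603,  q_13=1·1585+989=2574
→ (19603, 2574).  Check: 19603²=384277609, 58·2574²=384277608, difference 1.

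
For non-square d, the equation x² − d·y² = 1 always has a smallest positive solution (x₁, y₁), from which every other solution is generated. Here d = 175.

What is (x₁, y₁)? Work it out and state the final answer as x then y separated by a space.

d=175: √d = [13; 4,2,1,2,4,26] (ℓ=6, even), read p_5/q_5
a_0=13:  p_0=13·1+0=13,  q_0=13·0+1=1
a_1=4:  p_1=4·13+1=53,  q_1=4·1+0=4
a_2=2:  p_2=2·53+13=119,  q_2=2·4+1=9
…
a_4=2:  p_4=2·172+119=463,  q_4=2·13+9=35
a_5=4:  p_5=4·463+172=2024,  q_5=4·35+13=153
fundamental: x₁=2024, y₁=153  (since 4096576 − 175·23409 = 1)

2024 153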